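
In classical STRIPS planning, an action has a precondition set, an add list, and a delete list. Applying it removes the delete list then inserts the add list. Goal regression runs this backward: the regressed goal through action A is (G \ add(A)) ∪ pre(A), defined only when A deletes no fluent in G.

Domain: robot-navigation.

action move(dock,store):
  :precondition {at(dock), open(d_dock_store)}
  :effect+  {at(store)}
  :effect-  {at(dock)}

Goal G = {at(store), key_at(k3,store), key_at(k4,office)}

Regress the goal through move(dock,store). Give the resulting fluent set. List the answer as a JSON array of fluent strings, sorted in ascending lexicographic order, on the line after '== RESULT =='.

Regress:
  G ∩ del = {}  (empty — regression defined)
  G \ add = {at(store), key_at(k3,store), key_at(k4,office)} \ {at(store)} = {key_at(k3,store), key_at(k4,office)}
  ∪ pre   = {key_at(k3,store), key_at(k4,office)} ∪ {at(dock), open(d_dock_store)}
          = {at(dock), key_at(k3,store), key_at(k4,office), open(d_dock_store)}

== RESULT ==
["at(dock)", "key_at(k3,store)", "key_at(k4,office)", "open(d_dock_store)"]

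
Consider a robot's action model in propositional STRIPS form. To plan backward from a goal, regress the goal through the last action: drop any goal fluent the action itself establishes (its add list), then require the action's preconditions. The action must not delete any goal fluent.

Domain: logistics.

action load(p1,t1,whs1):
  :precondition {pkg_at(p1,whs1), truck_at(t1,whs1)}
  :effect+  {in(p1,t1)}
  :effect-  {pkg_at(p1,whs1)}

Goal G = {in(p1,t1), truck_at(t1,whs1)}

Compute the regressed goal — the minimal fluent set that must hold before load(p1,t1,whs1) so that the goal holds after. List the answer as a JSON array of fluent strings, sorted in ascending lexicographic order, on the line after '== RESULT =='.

Compute (G \ add) ∪ pre:
  G ∩ del = {}  (empty — regression defined)
  G \ add = {in(p1,t1), truck_at(t1,whs1)} \ {in(p1,t1)} = {truck_at(t1,whs1)}
  ∪ pre   = {truck_at(t1,whs1)} ∪ {pkg_at(p1,whs1), truck_at(t1,whs1)}
          = {pkg_at(p1,whs1), truck_at(t1,whs1)}

== RESULT ==
["pkg_at(p1,whs1)", "truck_at(t1,whs1)"]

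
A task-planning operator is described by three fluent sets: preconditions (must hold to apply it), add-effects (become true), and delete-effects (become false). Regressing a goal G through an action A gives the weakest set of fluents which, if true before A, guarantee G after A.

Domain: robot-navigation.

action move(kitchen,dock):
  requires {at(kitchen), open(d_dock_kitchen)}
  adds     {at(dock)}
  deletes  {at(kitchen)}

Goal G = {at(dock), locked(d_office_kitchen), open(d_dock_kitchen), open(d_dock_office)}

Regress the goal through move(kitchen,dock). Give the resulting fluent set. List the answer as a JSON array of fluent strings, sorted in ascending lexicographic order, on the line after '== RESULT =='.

Regress:
  G ∩ del = {}  (empty — regression defined)
  G \ add = {at(dock), locked(d_office_kitchen), open(d_dock_kitchen), open(d_dock_office)} \ {at(dock)} = {locked(d_office_kitchen), open(d_dock_kitchen), open(d_dock_office)}
  ∪ pre   = {locked(d_office_kitchen), open(d_dock_kitchen), open(d_dock_office)} ∪ {at(kitchen), open(d_dock_kitchen)}
          = {at(kitchen), locked(d_office_kitchen), open(d_dock_kitchen), open(d_dock_office)}

== RESULT ==
["at(kitchen)", "locked(d_office_kitchen)", "open(d_dock_kitchen)", "open(d_dock_office)"]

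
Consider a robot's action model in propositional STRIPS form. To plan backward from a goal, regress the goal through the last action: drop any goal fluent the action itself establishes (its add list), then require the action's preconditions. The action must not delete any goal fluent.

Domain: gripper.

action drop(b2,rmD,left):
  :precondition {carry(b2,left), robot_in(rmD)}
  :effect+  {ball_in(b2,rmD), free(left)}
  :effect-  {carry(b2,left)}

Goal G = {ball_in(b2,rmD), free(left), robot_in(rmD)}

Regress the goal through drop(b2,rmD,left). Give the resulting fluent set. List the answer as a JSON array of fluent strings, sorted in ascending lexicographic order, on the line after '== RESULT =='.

Regress:
  G ∩ del = {}  (empty — regression defined)
  G \ add = {ball_in(b2,rmD), free(left), robot_in(rmD)} \ {ball_in(b2,rmD), free(left)} = {robot_in(rmD)}
  ∪ pre   = {robot_in(rmD)} ∪ {carry(b2,left), robot_in(rmD)}
          = {carry(b2,left), robot_in(rmD)}

== RESULT ==
["carry(b2,left)", "robot_in(rmD)"]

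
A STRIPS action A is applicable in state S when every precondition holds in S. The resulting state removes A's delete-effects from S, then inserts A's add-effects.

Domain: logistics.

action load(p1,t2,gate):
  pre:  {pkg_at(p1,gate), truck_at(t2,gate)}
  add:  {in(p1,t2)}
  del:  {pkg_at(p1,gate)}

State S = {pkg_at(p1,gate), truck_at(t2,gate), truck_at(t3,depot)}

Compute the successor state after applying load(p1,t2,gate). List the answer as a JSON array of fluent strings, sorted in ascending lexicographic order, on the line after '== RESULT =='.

Compute (S \ del) ∪ add:
  pre ⊆ S: {pkg_at(p1,gate), truck_at(t2,gate)} ⊆ S  — applicable
  S \ del = {truck_at(t2,gate), truck_at(t3,depot)}
  ∪ add   = {in(p1,t2), truck_at(t2,gate), truck_at(t3,depot)}

== RESULT ==
["in(p1,t2)", "truck_at(t2,gate)", "truck_at(t3,depot)"]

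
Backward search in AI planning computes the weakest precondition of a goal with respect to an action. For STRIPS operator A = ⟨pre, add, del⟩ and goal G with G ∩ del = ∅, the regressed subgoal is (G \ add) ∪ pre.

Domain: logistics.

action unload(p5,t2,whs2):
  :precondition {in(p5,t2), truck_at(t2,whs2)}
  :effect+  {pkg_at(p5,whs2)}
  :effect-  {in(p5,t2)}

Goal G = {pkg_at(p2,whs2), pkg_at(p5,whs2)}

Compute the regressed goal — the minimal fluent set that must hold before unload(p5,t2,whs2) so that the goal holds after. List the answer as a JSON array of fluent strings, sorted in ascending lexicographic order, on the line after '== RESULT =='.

Regress:
  G ∩ del = {}  (empty — regression defined)
  G \ add = {pkg_at(p2,whs2), pkg_at(p5,whs2)} \ {pkg_at(p5,whs2)} = {pkg_at(p2,whs2)}
  ∪ pre   = {pkg_at(p2,whs2)} ∪ {in(p5,t2), truck_at(t2,whs2)}
          = {in(p5,t2), pkg_at(p2,whs2), truck_at(t2,whs2)}

== RESULT ==
["in(p5,t2)", "pkg_at(p2,whs2)", "truck_at(t2,whs2)"]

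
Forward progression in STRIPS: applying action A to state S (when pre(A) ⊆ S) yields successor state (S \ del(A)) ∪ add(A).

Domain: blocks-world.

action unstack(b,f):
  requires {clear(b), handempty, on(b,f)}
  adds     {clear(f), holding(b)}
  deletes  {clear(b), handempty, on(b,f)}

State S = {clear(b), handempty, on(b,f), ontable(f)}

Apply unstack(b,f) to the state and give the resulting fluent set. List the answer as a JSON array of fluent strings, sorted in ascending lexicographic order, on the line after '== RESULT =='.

Progress:
  pre ⊆ S: {clear(b), handempty, on(b,f)} ⊆ S  — applicable
  S \ del = {ontable(f)}
  ∪ add   = {clear(f), holding(b), ontable(f)}

== RESULT ==
["clear(f)", "holding(b)", "ontable(f)"]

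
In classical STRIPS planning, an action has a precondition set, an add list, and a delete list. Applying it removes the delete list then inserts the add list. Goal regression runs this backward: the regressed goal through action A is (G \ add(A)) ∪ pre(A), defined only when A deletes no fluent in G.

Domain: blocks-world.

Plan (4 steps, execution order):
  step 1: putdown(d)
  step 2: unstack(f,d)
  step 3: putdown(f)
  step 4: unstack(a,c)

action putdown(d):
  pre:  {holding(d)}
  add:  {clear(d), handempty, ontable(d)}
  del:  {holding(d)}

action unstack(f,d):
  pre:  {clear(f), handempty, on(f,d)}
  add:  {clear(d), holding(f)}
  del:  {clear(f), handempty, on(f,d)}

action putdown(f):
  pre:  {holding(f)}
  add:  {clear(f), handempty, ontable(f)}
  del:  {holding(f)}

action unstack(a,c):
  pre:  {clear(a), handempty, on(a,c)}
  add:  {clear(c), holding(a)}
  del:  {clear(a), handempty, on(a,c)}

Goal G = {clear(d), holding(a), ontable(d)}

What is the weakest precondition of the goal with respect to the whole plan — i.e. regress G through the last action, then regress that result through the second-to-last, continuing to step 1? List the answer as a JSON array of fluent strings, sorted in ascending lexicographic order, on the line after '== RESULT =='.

Work backward from the goal:
  through step 4 (unstack(a,c)): drop {holding(a)}, keep {clear(d), ontable(d)}, require {clear(a), handempty, on(a,c)}
    → {clear(a), clear(d), handempty, on(a,c), ontable(d)}
  through step 3 (putdown(f)): drop {handempty}, keep {clear(a), clear(d), on(a,c), ontable(d)}, require {holding(f)}
    → {clear(a), clear(d), holding(f), on(a,c), ontable(d)}
  through step 2 (unstack(f,d)): drop {clear(d), holding(f)}, keep {clear(a), on(a,c), ontable(d)}, require {clear(f), handempty, on(f,d)}
    → {clear(a), clear(f), handempty, on(a,c), on(f,d), ontable(d)}
  through step 1 (putdown(d)): drop {handempty, ontable(d)}, keep {clear(a), clear(f), on(a,c), on(f,d)}, require {holding(d)}
    → {clear(a), clear(f), holding(d), on(a,c), on(f,d)}

== RESULT ==
["clear(a)", "clear(f)", "holding(d)", "on(a,c)", "on(f,d)"]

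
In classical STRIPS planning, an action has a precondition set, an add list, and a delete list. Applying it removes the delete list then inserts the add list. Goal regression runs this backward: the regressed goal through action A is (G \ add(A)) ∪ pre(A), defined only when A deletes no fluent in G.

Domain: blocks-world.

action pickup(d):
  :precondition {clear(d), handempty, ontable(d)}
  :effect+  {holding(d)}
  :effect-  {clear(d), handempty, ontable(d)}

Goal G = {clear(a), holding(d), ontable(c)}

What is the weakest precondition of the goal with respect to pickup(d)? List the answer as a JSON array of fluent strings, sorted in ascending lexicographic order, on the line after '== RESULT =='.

Compute (G \ add) ∪ pre:
  G ∩ del = {}  (empty — regression defined)
  G \ add = {clear(a), holding(d), ontable(c)} \ {holding(d)} = {clear(a), ontable(c)}
  ∪ pre   = {clear(a), ontable(c)} ∪ {clear(d), handempty, ontable(d)}
          = {clear(a), clear(d), handempty, ontable(c), ontable(d)}

== RESULT ==
["clear(a)", "clear(d)", "handempty", "ontable(c)", "ontable(d)"]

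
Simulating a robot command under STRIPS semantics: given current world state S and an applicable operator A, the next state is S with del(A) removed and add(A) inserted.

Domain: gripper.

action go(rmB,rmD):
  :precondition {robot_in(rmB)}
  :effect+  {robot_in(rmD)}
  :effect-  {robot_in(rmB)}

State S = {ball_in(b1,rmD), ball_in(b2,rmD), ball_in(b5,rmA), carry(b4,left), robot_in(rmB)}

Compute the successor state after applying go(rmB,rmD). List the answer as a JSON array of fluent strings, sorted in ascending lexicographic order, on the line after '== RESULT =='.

Compute (S \ del) ∪ add:
  pre ⊆ S: {robot_in(rmB)} ⊆ S  — applicable
  S \ del = {ball_in(b1,rmD), ball_in(b2,rmD), ball_in(b5,rmA), carry(b4,left)}
  ∪ add   = {ball_in(b1,rmD), ball_in(b2,rmD), ball_in(b5,rmA), carry(b4,left), robot_in(rmD)}

== RESULT ==
["ball_in(b1,rmD)", "ball_in(b2,rmD)", "ball_in(b5,rmA)", "carry(b4,left)", "robot_in(rmD)"]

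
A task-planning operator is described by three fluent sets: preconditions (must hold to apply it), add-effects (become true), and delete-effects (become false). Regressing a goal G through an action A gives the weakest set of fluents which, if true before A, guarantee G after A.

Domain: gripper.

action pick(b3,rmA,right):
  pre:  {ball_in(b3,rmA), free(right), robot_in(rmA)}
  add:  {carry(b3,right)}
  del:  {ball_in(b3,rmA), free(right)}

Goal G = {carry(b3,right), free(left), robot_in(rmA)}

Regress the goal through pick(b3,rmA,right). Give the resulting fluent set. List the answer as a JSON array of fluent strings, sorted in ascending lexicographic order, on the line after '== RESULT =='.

Regress:
  G ∩ del = {}  (empty — regression defined)
  G \ add = {carry(b3,right), free(left), robot_in(rmA)} \ {carry(b3,right)} = {free(left), robot_in(rmA)}
  ∪ pre   = {free(left), robot_in(rmA)} ∪ {ball_in(b3,rmA), free(right), robot_in(rmA)}
          = {ball_in(b3,rmA), free(left), free(right), robot_in(rmA)}

== RESULT ==
["ball_in(b3,rmA)", "free(left)", "free(right)", "robot_in(rmA)"]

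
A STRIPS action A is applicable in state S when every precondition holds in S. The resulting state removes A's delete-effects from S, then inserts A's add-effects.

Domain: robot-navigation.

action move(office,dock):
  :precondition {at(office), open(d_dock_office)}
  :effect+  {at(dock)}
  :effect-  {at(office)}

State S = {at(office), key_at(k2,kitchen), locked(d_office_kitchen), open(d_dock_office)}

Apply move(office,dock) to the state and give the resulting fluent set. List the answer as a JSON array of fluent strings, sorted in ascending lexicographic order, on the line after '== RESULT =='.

Progress:
  pre ⊆ S: {at(office), open(d_dock_office)} ⊆ S  — applicable
  S \ del = {key_at(k2,kitchen), locked(d_office_kitchen), open(d_dock_office)}
  ∪ add   = {at(dock), key_at(k2,kitchen), locked(d_office_kitchen), open(d_dock_office)}

== RESULT ==
["at(dock)", "key_at(k2,kitchen)", "locked(d_office_kitchen)", "open(d_dock_office)"]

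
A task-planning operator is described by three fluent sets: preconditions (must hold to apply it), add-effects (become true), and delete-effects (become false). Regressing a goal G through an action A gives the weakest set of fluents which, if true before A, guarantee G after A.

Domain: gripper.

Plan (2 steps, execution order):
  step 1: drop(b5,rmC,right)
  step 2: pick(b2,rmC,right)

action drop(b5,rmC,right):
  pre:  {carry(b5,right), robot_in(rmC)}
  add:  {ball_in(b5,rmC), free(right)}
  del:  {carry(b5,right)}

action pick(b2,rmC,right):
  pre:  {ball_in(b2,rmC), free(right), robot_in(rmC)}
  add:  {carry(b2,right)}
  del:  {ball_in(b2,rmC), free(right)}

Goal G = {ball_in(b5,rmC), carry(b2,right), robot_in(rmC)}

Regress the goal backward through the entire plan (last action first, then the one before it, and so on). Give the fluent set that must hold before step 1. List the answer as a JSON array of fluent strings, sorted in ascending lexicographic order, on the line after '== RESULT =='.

Work backward from the goal:
  through step 2 (pick(b2,rmC,right)): drop {carry(b2,right)}, keep {ball_in(b5,rmC), robot_in(rmC)}, require {ball_in(b2,rmC), free(right), robot_in(rmC)}
    → {ball_in(b2,rmC), ball_in(b5,rmC), free(right), robot_in(rmC)}
  through step 1 (drop(b5,rmC,right)): drop {ball_in(b5,rmC), free(right)}, keep {ball_in(b2,rmC), robot_in(rmC)}, require {carry(b5,right), robot_in(rmC)}
    → {ball_in(b2,rmC), carry(b5,right), robot_in(rmC)}

== RESULT ==
["ball_in(b2,rmC)", "carry(b5,right)", "robot_in(rmC)"]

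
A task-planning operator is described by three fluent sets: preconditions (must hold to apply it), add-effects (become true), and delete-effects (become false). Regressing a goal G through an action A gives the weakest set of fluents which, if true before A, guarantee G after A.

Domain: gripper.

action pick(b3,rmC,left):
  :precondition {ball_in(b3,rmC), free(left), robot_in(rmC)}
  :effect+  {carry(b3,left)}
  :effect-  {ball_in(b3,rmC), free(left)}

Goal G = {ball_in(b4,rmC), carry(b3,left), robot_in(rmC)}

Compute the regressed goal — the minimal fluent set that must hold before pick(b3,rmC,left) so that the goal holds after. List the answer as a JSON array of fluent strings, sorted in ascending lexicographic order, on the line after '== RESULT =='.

Compute (G \ add) ∪ pre:
  G ∩ del = {}  (empty — regression defined)
  G \ add = {ball_in(b4,rmC), carry(b3,left), robot_in(rmC)} \ {carry(b3,left)} = {ball_in(b4,rmC), robot_in(rmC)}
  ∪ pre   = {ball_in(b4,rmC), robot_in(rmC)} ∪ {ball_in(b3,rmC), free(left), robot_in(rmC)}
          = {ball_in(b3,rmC), ball_in(b4,rmC), free(left), robot_in(rmC)}

== RESULT ==
["ball_in(b3,rmC)", "ball_in(b4,rmC)", "free(left)", "robot_in(rmC)"]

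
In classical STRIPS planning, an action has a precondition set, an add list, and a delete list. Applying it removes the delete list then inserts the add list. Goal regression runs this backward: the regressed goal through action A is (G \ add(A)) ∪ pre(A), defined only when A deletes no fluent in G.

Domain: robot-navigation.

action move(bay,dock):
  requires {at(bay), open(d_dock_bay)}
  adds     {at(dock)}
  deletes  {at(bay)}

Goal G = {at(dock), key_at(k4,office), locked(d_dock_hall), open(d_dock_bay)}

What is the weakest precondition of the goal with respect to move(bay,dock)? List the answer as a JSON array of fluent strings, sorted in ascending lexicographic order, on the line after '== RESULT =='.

Regress:
  G ∩ del = {}  (empty — regression defined)
  G \ add = {at(dock), key_at(k4,office), locked(d_dock_hall), open(d_dock_bay)} \ {at(dock)} = {key_at(k4,office), locked(d_dock_hall), open(d_dock_bay)}
  ∪ pre   = {key_at(k4,office), locked(d_dock_hall), open(d_dock_bay)} ∪ {at(bay), open(d_dock_bay)}
          = {at(bay), key_at(k4,office), locked(d_dock_hall), open(d_dock_bay)}

== RESULT ==
["at(bay)", "key_at(k4,office)", "locked(d_dock_hall)", "open(d_dock_bay)"]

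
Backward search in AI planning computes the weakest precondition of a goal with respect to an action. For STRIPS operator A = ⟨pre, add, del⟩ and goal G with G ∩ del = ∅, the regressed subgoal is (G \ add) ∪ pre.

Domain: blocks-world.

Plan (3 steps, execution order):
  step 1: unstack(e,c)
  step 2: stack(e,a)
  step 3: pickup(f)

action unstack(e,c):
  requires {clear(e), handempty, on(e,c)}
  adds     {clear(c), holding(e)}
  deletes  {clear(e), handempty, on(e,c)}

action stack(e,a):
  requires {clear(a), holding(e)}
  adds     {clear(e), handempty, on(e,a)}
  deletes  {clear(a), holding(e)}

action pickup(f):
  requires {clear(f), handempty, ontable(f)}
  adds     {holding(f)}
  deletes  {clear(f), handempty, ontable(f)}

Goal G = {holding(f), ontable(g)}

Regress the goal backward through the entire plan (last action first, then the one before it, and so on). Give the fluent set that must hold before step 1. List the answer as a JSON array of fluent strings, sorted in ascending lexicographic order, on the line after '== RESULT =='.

Work backward from the goal:
  through step 3 (pickup(f)): drop {holding(f)}, keep {ontable(g)}, require {clear(f), handempty, ontable(f)}
    → {clear(f), handempty, ontable(f), ontable(g)}
  through step 2 (stack(e,a)): drop {handempty}, keep {clear(f), ontable(f), ontable(g)}, require {clear(a), holding(e)}
    → {clear(a), clear(f), holding(e), ontable(f), ontable(g)}
  through step 1 (unstack(e,c)): drop {holding(e)}, keep {clear(a), clear(f), ontable(f), ontable(g)}, require {clear(e), handempty, on(e,c)}
    → {clear(a), clear(e), clear(f), handempty, on(e,c), ontable(f), ontable(g)}

== RESULT ==
["clear(a)", "clear(e)", "clear(f)", "handempty", "on(e,c)", "ontable(f)", "ontable(g)"]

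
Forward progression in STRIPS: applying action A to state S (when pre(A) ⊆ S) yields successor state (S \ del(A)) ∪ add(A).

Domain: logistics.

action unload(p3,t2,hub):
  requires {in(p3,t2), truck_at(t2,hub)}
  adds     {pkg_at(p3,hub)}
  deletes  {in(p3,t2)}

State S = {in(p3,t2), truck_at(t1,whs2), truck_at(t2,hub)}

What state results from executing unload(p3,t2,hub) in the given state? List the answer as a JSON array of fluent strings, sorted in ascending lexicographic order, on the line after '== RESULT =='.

Compute (S \ del) ∪ add:
  pre ⊆ S: {in(p3,t2), truck_at(t2,hub)} ⊆ S  — applicable
  S \ del = {truck_at(t1,whs2), truck_at(t2,hub)}
  ∪ add   = {pkg_at(p3,hub), truck_at(t1,whs2), truck_at(t2,hub)}

== RESULT ==
["pkg_at(p3,hub)", "truck_at(t1,whs2)", "truck_at(t2,hub)"]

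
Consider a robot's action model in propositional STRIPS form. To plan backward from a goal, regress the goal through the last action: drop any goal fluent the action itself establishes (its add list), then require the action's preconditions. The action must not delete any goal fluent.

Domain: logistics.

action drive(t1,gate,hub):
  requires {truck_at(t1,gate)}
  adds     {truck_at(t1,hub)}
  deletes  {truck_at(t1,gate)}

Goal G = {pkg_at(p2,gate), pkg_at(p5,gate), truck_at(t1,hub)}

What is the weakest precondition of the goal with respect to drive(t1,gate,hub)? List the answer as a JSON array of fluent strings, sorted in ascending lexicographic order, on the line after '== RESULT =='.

Regress:
  G ∩ del = {}  (empty — regression defined)
  G \ add = {pkg_at(p2,gate), pkg_at(p5,gate), truck_at(t1,hub)} \ {truck_at(t1,hub)} = {pkg_at(p2,gate), pkg_at(p5,gate)}
  ∪ pre   = {pkg_at(p2,gate), pkg_at(p5,gate)} ∪ {truck_at(t1,gate)}
          = {pkg_at(p2,gate), pkg_at(p5,gate), truck_at(t1,gate)}

== RESULT ==
["pkg_at(p2,gate)", "pkg_at(p5,gate)", "truck_at(t1,gate)"]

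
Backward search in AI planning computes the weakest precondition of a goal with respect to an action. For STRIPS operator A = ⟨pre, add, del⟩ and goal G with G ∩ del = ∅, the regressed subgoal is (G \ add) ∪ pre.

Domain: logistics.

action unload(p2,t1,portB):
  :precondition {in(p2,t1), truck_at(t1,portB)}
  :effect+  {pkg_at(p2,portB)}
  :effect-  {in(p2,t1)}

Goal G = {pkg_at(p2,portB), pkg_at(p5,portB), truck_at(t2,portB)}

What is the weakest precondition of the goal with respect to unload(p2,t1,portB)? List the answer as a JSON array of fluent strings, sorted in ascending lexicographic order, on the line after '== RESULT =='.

Compute (G \ add) ∪ pre:
  G ∩ del = {}  (empty — regression defined)
  G \ add = {pkg_at(p2,portB), pkg_at(p5,portB), truck_at(t2,portB)} \ {pkg_at(p2,portB)} = {pkg_at(p5,portB), truck_at(t2,portB)}
  ∪ pre   = {pkg_at(p5,portB), truck_at(t2,portB)} ∪ {in(p2,t1), truck_at(t1,portB)}
          = {in(p2,t1), pkg_at(p5,portB), truck_at(t1,portB), truck_at(t2,portB)}

== RESULT ==
["in(p2,t1)", "pkg_at(p5,portB)", "truck_at(t1,portB)", "truck_at(t2,portB)"]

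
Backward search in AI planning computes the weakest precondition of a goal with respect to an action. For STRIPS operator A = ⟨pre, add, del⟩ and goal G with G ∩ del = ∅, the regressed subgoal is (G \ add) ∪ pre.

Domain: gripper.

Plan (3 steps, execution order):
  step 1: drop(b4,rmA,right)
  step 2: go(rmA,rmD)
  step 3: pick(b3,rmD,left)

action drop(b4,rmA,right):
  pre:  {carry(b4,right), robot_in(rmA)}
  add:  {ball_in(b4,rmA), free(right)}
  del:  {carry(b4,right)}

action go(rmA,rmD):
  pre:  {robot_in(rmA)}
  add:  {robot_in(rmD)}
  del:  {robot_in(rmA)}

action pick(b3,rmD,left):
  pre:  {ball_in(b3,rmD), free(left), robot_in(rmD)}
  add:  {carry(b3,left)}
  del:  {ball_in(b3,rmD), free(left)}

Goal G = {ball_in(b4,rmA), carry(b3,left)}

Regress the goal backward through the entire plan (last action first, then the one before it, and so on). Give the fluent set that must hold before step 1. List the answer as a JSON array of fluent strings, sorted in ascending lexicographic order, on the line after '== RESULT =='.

Regress step by step:
  through step 3 (pick(b3,rmD,left)): drop {carry(b3,left)}, keep {ball_in(b4,rmA)}, require {ball_in(b3,rmD), free(left), robot_in(rmD)}
    → {ball_in(b3,rmD), ball_in(b4,rmA), free(left), robot_in(rmD)}
  through step 2 (go(rmA,rmD)): drop {robot_in(rmD)}, keep {ball_in(b3,rmD), ball_in(b4,rmA), free(left)}, require {robot_in(rmA)}
    → {ball_in(b3,rmD), ball_in(b4,rmA), free(left), robot_in(rmA)}
  through step 1 (drop(b4,rmA,right)): drop {ball_in(b4,rmA)}, keep {ball_in(b3,rmD), free(left), robot_in(rmA)}, require {carry(b4,right), robot_in(rmA)}
    → {ball_in(b3,rmD), carry(b4,right), free(left), robot_in(rmA)}

== RESULT ==
["ball_in(b3,rmD)", "carry(b4,right)", "free(left)", "robot_in(rmA)"]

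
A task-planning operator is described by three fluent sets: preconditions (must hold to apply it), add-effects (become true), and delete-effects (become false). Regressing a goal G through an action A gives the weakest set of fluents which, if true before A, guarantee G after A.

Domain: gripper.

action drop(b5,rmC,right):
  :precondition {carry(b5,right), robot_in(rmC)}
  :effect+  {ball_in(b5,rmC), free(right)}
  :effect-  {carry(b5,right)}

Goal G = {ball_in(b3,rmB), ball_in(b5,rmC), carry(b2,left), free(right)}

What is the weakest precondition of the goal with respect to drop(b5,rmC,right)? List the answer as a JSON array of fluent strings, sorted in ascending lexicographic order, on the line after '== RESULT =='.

Regress:
  G ∩ del = {}  (empty — regression defined)
  G \ add = {ball_in(b3,rmB), ball_in(b5,rmC), carry(b2,left), free(right)} \ {ball_in(b5,rmC), free(right)} = {ball_in(b3,rmB), carry(b2,left)}
  ∪ pre   = {ball_in(b3,rmB), carry(b2,left)} ∪ {carry(b5,right), robot_in(rmC)}
          = {ball_in(b3,rmB), carry(b2,left), carry(b5,right), robot_in(rmC)}

== RESULT ==
["ball_in(b3,rmB)", "carry(b2,left)", "carry(b5,right)", "robot_in(rmC)"]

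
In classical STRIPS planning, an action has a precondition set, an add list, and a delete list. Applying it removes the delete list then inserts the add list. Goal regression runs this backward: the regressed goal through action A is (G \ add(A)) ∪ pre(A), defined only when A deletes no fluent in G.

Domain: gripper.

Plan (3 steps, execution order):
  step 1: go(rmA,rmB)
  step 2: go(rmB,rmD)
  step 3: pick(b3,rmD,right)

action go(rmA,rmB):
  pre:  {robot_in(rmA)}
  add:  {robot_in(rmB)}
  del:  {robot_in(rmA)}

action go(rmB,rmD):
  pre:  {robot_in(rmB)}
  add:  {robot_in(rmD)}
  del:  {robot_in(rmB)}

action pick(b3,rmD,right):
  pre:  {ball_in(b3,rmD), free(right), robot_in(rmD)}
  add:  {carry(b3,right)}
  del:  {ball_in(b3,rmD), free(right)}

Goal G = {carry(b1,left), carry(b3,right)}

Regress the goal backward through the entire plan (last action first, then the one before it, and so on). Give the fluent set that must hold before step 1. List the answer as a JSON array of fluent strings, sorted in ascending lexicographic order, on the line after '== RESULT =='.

Regress step by step:
  through step 3 (pick(b3,rmD,right)): drop {carry(b3,right)}, keep {carry(b1,left)}, require {ball_in(b3,rmD), free(right), robot_in(rmD)}
    → {ball_in(b3,rmD), carry(b1,left), free(right), robot_in(rmD)}
  through step 2 (go(rmB,rmD)): drop {robot_in(rmD)}, keep {ball_in(b3,rmD), carry(b1,left), free(right)}, require {robot_in(rmB)}
    → {ball_in(b3,rmD), carry(b1,left), free(right), robot_in(rmB)}
  through step 1 (go(rmA,rmB)): drop {robot_in(rmB)}, keep {ball_in(b3,rmD), carry(b1,left), free(right)}, require {robot_in(rmA)}
    → {ball_in(b3,rmD), carry(b1,left), free(right), robot_in(rmA)}

== RESULT ==
["ball_in(b3,rmD)", "carry(b1,left)", "free(right)", "robot_in(rmA)"]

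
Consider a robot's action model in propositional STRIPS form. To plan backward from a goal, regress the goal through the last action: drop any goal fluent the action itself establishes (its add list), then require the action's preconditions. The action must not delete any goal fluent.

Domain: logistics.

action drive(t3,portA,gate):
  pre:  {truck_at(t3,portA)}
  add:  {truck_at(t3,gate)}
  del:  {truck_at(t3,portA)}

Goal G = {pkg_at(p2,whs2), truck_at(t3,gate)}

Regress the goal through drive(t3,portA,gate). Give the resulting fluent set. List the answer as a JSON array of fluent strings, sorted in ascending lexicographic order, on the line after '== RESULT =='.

Compute (G \ add) ∪ pre:
  G ∩ del = {}  (empty — regression defined)
  G \ add = {pkg_at(p2,whs2), truck_at(t3,gate)} \ {truck_at(t3,gate)} = {pkg_at(p2,whs2)}
  ∪ pre   = {pkg_at(p2,whs2)} ∪ {truck_at(t3,portA)}
          = {pkg_at(p2,whs2), truck_at(t3,portA)}

== RESULT ==
["pkg_at(p2,whs2)", "truck_at(t3,portA)"]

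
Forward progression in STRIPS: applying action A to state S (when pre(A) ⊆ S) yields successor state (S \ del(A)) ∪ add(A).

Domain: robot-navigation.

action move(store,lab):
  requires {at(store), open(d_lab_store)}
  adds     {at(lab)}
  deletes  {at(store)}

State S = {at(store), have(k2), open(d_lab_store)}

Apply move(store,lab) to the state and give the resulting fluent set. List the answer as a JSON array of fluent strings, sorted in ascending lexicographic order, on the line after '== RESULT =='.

Compute (S \ del) ∪ add:
  pre ⊆ S: {at(store), open(d_lab_store)} ⊆ S  — applicable
  S \ del = {have(k2), open(d_lab_store)}
  ∪ add   = {at(lab), have(k2), open(d_lab_store)}

== RESULT ==
["at(lab)", "have(k2)", "open(d_lab_store)"]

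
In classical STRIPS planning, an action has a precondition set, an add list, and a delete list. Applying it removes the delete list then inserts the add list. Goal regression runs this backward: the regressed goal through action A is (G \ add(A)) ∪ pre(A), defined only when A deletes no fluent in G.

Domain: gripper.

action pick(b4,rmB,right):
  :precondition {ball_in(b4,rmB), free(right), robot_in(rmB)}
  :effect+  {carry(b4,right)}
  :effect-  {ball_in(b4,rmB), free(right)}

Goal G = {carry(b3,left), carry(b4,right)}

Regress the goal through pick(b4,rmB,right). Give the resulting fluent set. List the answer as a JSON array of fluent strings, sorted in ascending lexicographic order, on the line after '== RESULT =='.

Regress:
  G ∩ del = {}  (empty — regression defined)
  G \ add = {carry(b3,left), carry(b4,right)} \ {carry(b4,right)} = {carry(b3,left)}
  ∪ pre   = {carry(b3,left)} ∪ {ball_in(b4,rmB), free(right), robot_in(rmB)}
          = {ball_in(b4,rmB), carry(b3,left), free(right), robot_in(rmB)}

== RESULT ==
["ball_in(b4,rmB)", "carry(b3,left)", "free(right)", "robot_in(rmB)"]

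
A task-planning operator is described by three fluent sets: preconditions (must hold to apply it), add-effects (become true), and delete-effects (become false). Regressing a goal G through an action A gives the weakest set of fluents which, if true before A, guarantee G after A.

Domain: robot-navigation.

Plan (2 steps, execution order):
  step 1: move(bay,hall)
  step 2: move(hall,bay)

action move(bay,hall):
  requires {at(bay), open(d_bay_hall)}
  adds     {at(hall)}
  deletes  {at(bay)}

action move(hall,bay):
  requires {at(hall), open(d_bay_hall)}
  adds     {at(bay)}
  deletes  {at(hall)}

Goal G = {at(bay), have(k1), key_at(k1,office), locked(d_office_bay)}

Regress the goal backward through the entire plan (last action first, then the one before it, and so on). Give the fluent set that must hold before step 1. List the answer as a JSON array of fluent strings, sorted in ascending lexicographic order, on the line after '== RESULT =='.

Work backward from the goal:
  through step 2 (move(hall,bay)): drop {at(bay)}, keep {have(k1), key_at(k1,office), locked(d_office_bay)}, require {at(hall), open(d_bay_hall)}
    → {at(hall), have(k1), key_at(k1,office), locked(d_office_bay), open(d_bay_hall)}
  through step 1 (move(bay,hall)): drop {at(hall)}, keep {have(k1), key_at(k1,office), locked(d_office_bay), open(d_bay_hall)}, require {at(bay), open(d_bay_hall)}
    → {at(bay), have(k1), key_at(k1,office), locked(d_office_bay), open(d_bay_hall)}

== RESULT ==
["at(bay)", "have(k1)", "key_at(k1,office)", "locked(d_office_bay)", "open(d_bay_hall)"]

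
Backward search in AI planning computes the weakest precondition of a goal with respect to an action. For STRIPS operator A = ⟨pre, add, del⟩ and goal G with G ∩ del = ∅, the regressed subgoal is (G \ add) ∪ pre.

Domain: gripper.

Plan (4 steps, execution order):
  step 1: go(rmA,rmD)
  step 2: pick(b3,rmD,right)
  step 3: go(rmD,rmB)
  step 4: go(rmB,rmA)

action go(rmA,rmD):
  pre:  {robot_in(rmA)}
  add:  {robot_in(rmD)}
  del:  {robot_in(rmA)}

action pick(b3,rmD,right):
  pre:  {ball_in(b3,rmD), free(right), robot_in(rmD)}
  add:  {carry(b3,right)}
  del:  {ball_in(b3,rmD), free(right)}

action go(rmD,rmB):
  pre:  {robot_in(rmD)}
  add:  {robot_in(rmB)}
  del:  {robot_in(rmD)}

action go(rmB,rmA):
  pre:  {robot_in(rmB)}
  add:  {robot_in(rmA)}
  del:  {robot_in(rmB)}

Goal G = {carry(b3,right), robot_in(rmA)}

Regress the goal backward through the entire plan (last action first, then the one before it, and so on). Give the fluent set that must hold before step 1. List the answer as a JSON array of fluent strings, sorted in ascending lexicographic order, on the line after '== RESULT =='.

Work backward from the goal:
  through step 4 (go(rmB,rmA)): drop {robot_in(rmA)}, keep {carry(b3,right)}, require {robot_in(rmB)}
    → {carry(b3,right), robot_in(rmB)}
  through step 3 (go(rmD,rmB)): drop {robot_in(rmB)}, keep {carry(b3,right)}, require {robot_in(rmD)}
    → {carry(b3,right), robot_in(rmD)}
  through step 2 (pick(b3,rmD,right)): drop {carry(b3,right)}, keep {robot_in(rmD)}, require {ball_in(b3,rmD), free(right), robot_in(rmD)}
    → {ball_in(b3,rmD), free(right), robot_in(rmD)}
  through step 1 (go(rmA,rmD)): drop {robot_in(rmD)}, keep {ball_in(b3,rmD), free(right)}, require {robot_in(rmA)}
    → {ball_in(b3,rmD), free(right), robot_in(rmA)}

== RESULT ==
["ball_in(b3,rmD)", "free(right)", "robot_in(rmA)"]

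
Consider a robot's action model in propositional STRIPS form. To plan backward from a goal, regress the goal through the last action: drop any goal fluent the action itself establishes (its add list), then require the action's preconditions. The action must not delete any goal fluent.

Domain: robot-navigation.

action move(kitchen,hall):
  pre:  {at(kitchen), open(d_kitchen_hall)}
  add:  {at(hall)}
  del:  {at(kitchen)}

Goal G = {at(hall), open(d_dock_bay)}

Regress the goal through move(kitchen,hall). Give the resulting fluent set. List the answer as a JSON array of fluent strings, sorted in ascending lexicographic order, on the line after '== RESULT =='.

Compute (G \ add) ∪ pre:
  G ∩ del = {}  (empty — regression defined)
  G \ add = {at(hall), open(d_dock_bay)} \ {at(hall)} = {open(d_dock_bay)}
  ∪ pre   = {open(d_dock_bay)} ∪ {at(kitchen), open(d_kitchen_hall)}
          = {at(kitchen), open(d_dock_bay), open(d_kitchen_hall)}

== RESULT ==
["at(kitchen)", "open(d_dock_bay)", "open(d_kitchen_hall)"]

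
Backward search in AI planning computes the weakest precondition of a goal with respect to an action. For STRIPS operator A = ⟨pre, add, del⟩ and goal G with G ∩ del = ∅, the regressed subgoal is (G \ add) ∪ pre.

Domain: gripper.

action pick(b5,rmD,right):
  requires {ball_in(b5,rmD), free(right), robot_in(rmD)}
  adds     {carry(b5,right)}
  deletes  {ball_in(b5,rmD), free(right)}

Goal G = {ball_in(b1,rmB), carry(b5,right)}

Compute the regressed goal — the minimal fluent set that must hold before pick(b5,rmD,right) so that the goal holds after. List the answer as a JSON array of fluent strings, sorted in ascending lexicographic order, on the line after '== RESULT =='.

Regress:
  G ∩ del = {}  (empty — regression defined)
  G \ add = {ball_in(b1,rmB), carry(b5,right)} \ {carry(b5,right)} = {ball_in(b1,rmB)}
  ∪ pre   = {ball_in(b1,rmB)} ∪ {ball_in(b5,rmD), free(right), robot_in(rmD)}
          = {ball_in(b1,rmB), ball_in(b5,rmD), free(right), robot_in(rmD)}

== RESULT ==
["ball_in(b1,rmB)", "ball_in(b5,rmD)", "free(right)", "robot_in(rmD)"]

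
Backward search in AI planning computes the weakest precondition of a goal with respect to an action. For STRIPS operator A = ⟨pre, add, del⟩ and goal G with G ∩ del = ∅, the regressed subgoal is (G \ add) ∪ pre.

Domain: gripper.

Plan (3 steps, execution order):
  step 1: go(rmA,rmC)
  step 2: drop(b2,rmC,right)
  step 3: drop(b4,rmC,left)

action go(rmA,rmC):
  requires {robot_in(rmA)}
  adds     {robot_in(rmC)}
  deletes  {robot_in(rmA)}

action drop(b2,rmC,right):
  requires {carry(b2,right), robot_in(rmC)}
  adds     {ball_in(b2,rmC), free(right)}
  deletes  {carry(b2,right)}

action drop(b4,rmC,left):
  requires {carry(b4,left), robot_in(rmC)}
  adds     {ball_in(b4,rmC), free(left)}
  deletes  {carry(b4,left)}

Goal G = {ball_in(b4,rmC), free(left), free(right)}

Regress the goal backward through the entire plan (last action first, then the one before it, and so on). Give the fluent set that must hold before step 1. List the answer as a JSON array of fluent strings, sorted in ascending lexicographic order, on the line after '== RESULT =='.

Work backward from the goal:
  through step 3 (drop(b4,rmC,left)): drop {ball_in(b4,rmC), free(left)}, keep {free(right)}, require {carry(b4,left), robot_in(rmC)}
    → {carry(b4,left), free(right), robot_in(rmC)}
  through step 2 (drop(b2,rmC,right)): drop {free(right)}, keep {carry(b4,left), robot_in(rmC)}, require {carry(b2,right), robot_in(rmC)}
    → {carry(b2,right), carry(b4,left), robot_in(rmC)}
  through step 1 (go(rmA,rmC)): drop {robot_in(rmC)}, keep {carry(b2,right), carry(b4,left)}, require {robot_in(rmA)}
    → {carry(b2,right), carry(b4,left), robot_in(rmA)}

== RESULT ==
["carry(b2,right)", "carry(b4,left)", "robot_in(rmA)"]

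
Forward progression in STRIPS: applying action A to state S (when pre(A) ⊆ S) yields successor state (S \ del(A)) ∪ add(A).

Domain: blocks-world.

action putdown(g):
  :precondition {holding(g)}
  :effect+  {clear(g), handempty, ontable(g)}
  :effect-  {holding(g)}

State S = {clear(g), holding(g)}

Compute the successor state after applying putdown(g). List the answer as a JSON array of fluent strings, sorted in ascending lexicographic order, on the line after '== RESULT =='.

Compute (S \ del) ∪ add:
  pre ⊆ S: {holding(g)} ⊆ S  — applicable
  S \ del = {clear(g)}
  ∪ add   = {clear(g), handempty, ontable(g)}

== RESULT ==
["clear(g)", "handempty", "ontable(g)"]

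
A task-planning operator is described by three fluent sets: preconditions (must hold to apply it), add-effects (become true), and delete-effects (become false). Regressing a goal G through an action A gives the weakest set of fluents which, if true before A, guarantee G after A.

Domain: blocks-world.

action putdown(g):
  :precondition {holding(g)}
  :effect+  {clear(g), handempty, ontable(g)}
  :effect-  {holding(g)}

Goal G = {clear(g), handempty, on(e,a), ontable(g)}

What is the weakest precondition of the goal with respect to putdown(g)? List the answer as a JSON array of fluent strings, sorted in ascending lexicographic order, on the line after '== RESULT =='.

Regress:
  G ∩ del = {}  (empty — regression defined)
  G \ add = {clear(g), handempty, on(e,a), ontable(g)} \ {clear(g), handempty, ontable(g)} = {on(e,a)}
  ∪ pre   = {on(e,a)} ∪ {holding(g)}
          = {holding(g), on(e,a)}

== RESULT ==
["holding(g)", "on(e,a)"]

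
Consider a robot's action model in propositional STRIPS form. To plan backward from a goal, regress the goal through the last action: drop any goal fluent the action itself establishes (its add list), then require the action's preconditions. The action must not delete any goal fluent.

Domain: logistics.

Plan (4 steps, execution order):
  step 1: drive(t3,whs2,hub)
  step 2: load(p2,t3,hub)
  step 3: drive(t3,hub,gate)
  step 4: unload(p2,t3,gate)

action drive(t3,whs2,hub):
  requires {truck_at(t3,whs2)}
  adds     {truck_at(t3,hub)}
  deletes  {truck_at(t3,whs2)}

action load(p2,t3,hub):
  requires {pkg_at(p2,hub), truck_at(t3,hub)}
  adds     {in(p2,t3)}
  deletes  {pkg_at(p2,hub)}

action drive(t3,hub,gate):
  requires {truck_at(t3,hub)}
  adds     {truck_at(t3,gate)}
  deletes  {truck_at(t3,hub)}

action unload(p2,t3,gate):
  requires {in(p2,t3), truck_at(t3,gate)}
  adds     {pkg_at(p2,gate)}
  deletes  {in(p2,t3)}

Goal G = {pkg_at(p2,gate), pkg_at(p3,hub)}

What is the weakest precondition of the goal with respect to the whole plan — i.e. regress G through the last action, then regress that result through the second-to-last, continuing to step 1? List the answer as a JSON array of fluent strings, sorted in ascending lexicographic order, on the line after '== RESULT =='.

Work backward from the goal:
  through step 4 (unload(p2,t3,gate)): drop {pkg_at(p2,gate)}, keep {pkg_at(p3,hub)}, require {in(p2,t3), truck_at(t3,gate)}
    → {in(p2,t3), pkg_at(p3,hub), truck_at(t3,gate)}
  through step 3 (drive(t3,hub,gate)): drop {truck_at(t3,gate)}, keep {in(p2,t3), pkg_at(p3,hub)}, require {truck_at(t3,hub)}
    → {in(p2,t3), pkg_at(p3,hub), truck_at(t3,hub)}
  through step 2 (load(p2,t3,hub)): drop {in(p2,t3)}, keep {pkg_at(p3,hub), truck_at(t3,hub)}, require {pkg_at(p2,hub), truck_at(t3,hub)}
    → {pkg_at(p2,hub), pkg_at(p3,hub), truck_at(t3,hub)}
  through step 1 (drive(t3,whs2,hub)): drop {truck_at(t3,hub)}, keep {pkg_at(p2,hub), pkg_at(p3,hub)}, require {truck_at(t3,whs2)}
    → {pkg_at(p2,hub), pkg_at(p3,hub), truck_at(t3,whs2)}

== RESULT ==
["pkg_at(p2,hub)", "pkg_at(p3,hub)", "truck_at(t3,whs2)"]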